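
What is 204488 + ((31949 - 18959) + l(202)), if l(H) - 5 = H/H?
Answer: 217484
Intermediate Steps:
l(H) = 6 (l(H) = 5 + H/H = 5 + 1 = 6)
204488 + ((31949 - 18959) + l(202)) = 204488 + ((31949 - 18959) + 6) = 204488 + (12990 + 6) = 204488 + 12996 = 217484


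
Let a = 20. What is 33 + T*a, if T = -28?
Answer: -527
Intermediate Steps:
33 + T*a = 33 - 28*20 = 33 - 560 = -527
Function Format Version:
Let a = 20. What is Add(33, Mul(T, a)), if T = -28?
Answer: -527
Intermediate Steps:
Add(33, Mul(T, a)) = Add(33, Mul(-28, 20)) = Add(33, -560) = -527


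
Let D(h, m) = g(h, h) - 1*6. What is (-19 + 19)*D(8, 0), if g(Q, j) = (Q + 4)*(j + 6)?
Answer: 0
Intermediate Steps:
g(Q, j) = (4 + Q)*(6 + j)
D(h, m) = 18 + h² + 10*h (D(h, m) = (24 + 4*h + 6*h + h*h) - 1*6 = (24 + 4*h + 6*h + h²) - 6 = (24 + h² + 10*h) - 6 = 18 + h² + 10*h)
(-19 + 19)*D(8, 0) = (-19 + 19)*(18 + 8² + 10*8) = 0*(18 + 64 + 80) = 0*162 = 0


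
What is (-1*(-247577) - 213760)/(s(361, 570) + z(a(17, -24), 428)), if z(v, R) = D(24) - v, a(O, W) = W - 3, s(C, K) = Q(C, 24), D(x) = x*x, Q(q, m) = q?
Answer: 33817/964 ≈ 35.080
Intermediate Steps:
D(x) = x²
s(C, K) = C
a(O, W) = -3 + W
z(v, R) = 576 - v (z(v, R) = 24² - v = 576 - v)
(-1*(-247577) - 213760)/(s(361, 570) + z(a(17, -24), 428)) = (-1*(-247577) - 213760)/(361 + (576 - (-3 - 24))) = (247577 - 213760)/(361 + (576 - 1*(-27))) = 33817/(361 + (576 + 27)) = 33817/(361 + 603) = 33817/964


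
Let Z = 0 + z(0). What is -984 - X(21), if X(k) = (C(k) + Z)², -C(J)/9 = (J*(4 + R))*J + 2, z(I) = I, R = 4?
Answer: -1009333884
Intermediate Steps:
C(J) = -18 - 72*J² (C(J) = -9*((J*(4 + 4))*J + 2) = -9*((J*8)*J + 2) = -9*((8*J)*J + 2) = -9*(8*J² + 2) = -9*(2 + 8*J²) = -18 - 72*J²)
Z = 0 (Z = 0 + 0 = 0)
X(k) = (-18 - 72*k²)² (X(k) = ((-18 - 72*k²) + 0)² = (-18 - 72*k²)²)
-984 - X(21) = -984 - 324*(1 + 4*21²)² = -984 - 324*(1 + 4*441)² = -984 - 324*(1 + 1764)² = -984 - 324*1765² = -984 - 324*3115225 = -984 - 1*1009332900 = -984 - 1009332900 = -1009333884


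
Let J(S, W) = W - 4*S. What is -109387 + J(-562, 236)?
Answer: -106903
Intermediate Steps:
-109387 + J(-562, 236) = -109387 + (236 - 4*(-562)) = -109387 + (236 + 2248) = -109387 + 2484 = -106903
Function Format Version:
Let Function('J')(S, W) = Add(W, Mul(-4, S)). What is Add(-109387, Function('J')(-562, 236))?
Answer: -106903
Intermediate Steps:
Add(-109387, Function('J')(-562, 236)) = Add(-109387, Add(236, Mul(-4, -562))) = Add(-109387, Add(236, 2248)) = Add(-109387, 2484) = -106903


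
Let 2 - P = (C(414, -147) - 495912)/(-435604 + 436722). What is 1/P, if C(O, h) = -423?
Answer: 1118/498571 ≈ 0.0022424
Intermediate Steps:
P = 498571/1118 (P = 2 - (-423 - 495912)/(-435604 + 436722) = 2 - (-496335)/1118 = 2 - 1*(-496335/1118) = 2 + 496335/1118 = 498571/1118 ≈ 445.95)
1/P = 1/(498571/1118) = 1118/498571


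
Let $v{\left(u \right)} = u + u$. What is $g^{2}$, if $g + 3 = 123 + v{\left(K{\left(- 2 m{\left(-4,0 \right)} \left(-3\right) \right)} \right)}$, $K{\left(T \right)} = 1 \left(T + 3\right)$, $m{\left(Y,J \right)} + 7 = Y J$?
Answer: $1764$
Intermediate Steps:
$m{\left(Y,J \right)} = -7 + J Y$ ($m{\left(Y,J \right)} = -7 + Y J = -7 + J Y$)
$K{\left(T \right)} = 3 + T$ ($K{\left(T \right)} = 1 \left(3 + T\right) = 3 + T$)
$v{\left(u \right)} = 2 u$
$g = 42$ ($g = -3 + \left(123 + 2 \left(3 + - 2 \left(-7 + 0 \left(-4\right)\right) \left(-3\right)\right)\right) = -3 + \left(123 + 2 \left(3 + - 2 \left(-7 + 0\right) \left(-3\right)\right)\right) = -3 + \left(123 + 2 \left(3 + \left(-2\right) \left(-7\right) \left(-3\right)\right)\right) = -3 + \left(123 + 2 \left(3 + 14 \left(-3\right)\right)\right) = -3 + \left(123 + 2 \left(3 - 42\right)\right) = -3 + \left(123 + 2 \left(-39\right)\right) = -3 + \left(123 - 78\right) = -3 + 45 = 42$)
$g^{2} = 42^{2} = 1764$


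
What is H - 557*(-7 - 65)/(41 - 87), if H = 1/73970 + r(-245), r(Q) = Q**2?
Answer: 100637886333/1701310 ≈ 59153.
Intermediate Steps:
H = 4440049251/73970 (H = 1/73970 + (-245)**2 = 1/73970 + 60025 = 4440049251/73970 ≈ 60025.)
H - 557*(-7 - 65)/(41 - 87) = 4440049251/73970 - 557*(-7 - 65)/(41 - 87) = 4440049251/73970 - 557*(-72/(-46)) = 4440049251/73970 - 557*(-72*(-1/46)) = 4440049251/73970 - 557*36/23 = 4440049251/73970 - 1*20052/23 = 4440049251/73970 - 20052/23 = 100637886333/1701310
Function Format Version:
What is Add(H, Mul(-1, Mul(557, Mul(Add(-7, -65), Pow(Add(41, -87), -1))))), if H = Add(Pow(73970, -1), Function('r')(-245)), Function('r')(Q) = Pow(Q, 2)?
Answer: Rational(100637886333, 1701310) ≈ 59153.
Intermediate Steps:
H = Rational(4440049251, 73970) (H = Add(Pow(73970, -1), Pow(-245, 2)) = Add(Rational(1, 73970), 60025) = Rational(4440049251, 73970) ≈ 60025.)
Add(H, Mul(-1, Mul(557, Mul(Add(-7, -65), Pow(Add(41, -87), -1))))) = Add(Rational(4440049251, 73970), Mul(-1, Mul(557, Mul(Add(-7, -65), Pow(Add(41, -87), -1))))) = Add(Rational(4440049251, 73970), Mul(-1, Mul(557, Mul(-72, Pow(-46, -1))))) = Add(Rational(4440049251, 73970), Mul(-1, Mul(557, Mul(-72, Rational(-1, 46))))) = Add(Rational(4440049251, 73970), Mul(-1, Mul(557, Rational(36, 23)))) = Add(Rational(4440049251, 73970), Mul(-1, Rational(20052, 23))) = Add(Rational(4440049251, 73970), Rational(-20052, 23)) = Rational(100637886333, 1701310)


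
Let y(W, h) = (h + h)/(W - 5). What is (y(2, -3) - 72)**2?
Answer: 4900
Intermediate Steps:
y(W, h) = 2*h/(-5 + W) (y(W, h) = (2*h)/(-5 + W) = 2*h/(-5 + W))
(y(2, -3) - 72)**2 = (2*(-3)/(-5 + 2) - 72)**2 = (2*(-3)/(-3) - 72)**2 = (2*(-3)*(-1/3) - 72)**2 = (2 - 72)**2 = (-70)**2 = 4900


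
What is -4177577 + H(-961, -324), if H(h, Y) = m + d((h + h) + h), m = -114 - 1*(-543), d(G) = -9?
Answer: -4177157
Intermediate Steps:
m = 429 (m = -114 + 543 = 429)
H(h, Y) = 420 (H(h, Y) = 429 - 9 = 420)
-4177577 + H(-961, -324) = -4177577 + 420 = -4177157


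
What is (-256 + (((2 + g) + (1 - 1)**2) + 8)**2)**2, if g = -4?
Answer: 48400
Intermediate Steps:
(-256 + (((2 + g) + (1 - 1)**2) + 8)**2)**2 = (-256 + (((2 - 4) + (1 - 1)**2) + 8)**2)**2 = (-256 + ((-2 + 0**2) + 8)**2)**2 = (-256 + ((-2 + 0) + 8)**2)**2 = (-256 + (-2 + 8)**2)**2 = (-256 + 6**2)**2 = (-256 + 36)**2 = (-220)**2 = 48400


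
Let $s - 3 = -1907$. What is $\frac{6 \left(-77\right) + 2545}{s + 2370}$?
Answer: $\frac{2083}{466} \approx 4.47$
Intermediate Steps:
$s = -1904$ ($s = 3 - 1907 = -1904$)
$\frac{6 \left(-77\right) + 2545}{s + 2370} = \frac{6 \left(-77\right) + 2545}{-1904 + 2370} = \frac{-462 + 2545}{466} = 2083 \cdot \frac{1}{466} = \frac{2083}{466}$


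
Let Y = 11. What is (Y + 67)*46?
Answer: 3588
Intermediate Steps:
(Y + 67)*46 = (11 + 67)*46 = 78*46 = 3588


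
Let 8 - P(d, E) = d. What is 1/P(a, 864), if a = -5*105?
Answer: 1/533 ≈ 0.0018762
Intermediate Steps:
a = -525
P(d, E) = 8 - d
1/P(a, 864) = 1/(8 - 1*(-525)) = 1/(8 + 525) = 1/533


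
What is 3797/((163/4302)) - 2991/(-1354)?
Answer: 22117663209/220702 ≈ 1.0022e+5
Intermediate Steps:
3797/((163/4302)) - 2991/(-1354) = 3797/((163*(1/4302))) - 2991*(-1/1354) = 3797/(163/4302) + 2991/1354 = 3797*(4302/163) + 2991/1354 = 16334694/163 + 2991/1354 = 22117663209/220702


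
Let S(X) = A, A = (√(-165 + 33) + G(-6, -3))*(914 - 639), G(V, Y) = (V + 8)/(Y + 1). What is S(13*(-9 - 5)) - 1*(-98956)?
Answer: 98681 + 550*I*√33 ≈ 98681.0 + 3159.5*I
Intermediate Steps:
G(V, Y) = (8 + V)/(1 + Y)
A = -275 + 550*I*√33 (A = (√(-165 + 33) + (8 - 6)/(1 - 3))*(914 - 639) = (√(-132) + 2/(-2))*275 = (2*I*√33 - ½*2)*275 = (2*I*√33 - 1)*275 = (-1 + 2*I*√33)*275 = -275 + 550*I*√33 ≈ -275.0 + 3159.5*I)
S(X) = -275 + 550*I*√33
S(13*(-9 - 5)) - 1*(-98956) = (-275 + 550*I*√33) - 1*(-98956) = (-275 + 550*I*√33) + 98956 = 98681 + 550*I*√33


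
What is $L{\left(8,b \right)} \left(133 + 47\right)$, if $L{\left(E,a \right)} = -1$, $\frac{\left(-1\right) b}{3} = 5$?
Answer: $-180$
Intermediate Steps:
$b = -15$ ($b = \left(-3\right) 5 = -15$)
$L{\left(8,b \right)} \left(133 + 47\right) = - (133 + 47) = \left(-1\right) 180 = -180$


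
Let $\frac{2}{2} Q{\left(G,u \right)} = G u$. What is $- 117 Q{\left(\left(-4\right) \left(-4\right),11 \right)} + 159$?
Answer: $-20433$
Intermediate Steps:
$Q{\left(G,u \right)} = G u$
$- 117 Q{\left(\left(-4\right) \left(-4\right),11 \right)} + 159 = - 117 \left(-4\right) \left(-4\right) 11 + 159 = - 117 \cdot 16 \cdot 11 + 159 = \left(-117\right) 176 + 159 = -20592 + 159 = -20433$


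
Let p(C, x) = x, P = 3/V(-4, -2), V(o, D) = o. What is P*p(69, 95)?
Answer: -285/4 ≈ -71.250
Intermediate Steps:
P = -¾ (P = 3/(-4) = 3*(-¼) = -¾ ≈ -0.75000)
P*p(69, 95) = -¾*95 = -285/4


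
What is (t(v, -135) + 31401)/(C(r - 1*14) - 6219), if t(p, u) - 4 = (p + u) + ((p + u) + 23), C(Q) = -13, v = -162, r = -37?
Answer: -15417/3116 ≈ -4.9477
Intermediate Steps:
t(p, u) = 27 + 2*p + 2*u (t(p, u) = 4 + ((p + u) + ((p + u) + 23)) = 4 + ((p + u) + (23 + p + u)) = 4 + (23 + 2*p + 2*u) = 27 + 2*p + 2*u)
(t(v, -135) + 31401)/(C(r - 1*14) - 6219) = ((27 + 2*(-162) + 2*(-135)) + 31401)/(-13 - 6219) = ((27 - 324 - 270) + 31401)/(-6232) = (-567 + 31401)*(-1/6232) = 30834*(-1/6232) = -15417/3116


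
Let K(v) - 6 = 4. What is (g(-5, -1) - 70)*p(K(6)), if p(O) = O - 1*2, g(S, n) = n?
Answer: -568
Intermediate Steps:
K(v) = 10 (K(v) = 6 + 4 = 10)
p(O) = -2 + O (p(O) = O - 2 = -2 + O)
(g(-5, -1) - 70)*p(K(6)) = (-1 - 70)*(-2 + 10) = -71*8 = -568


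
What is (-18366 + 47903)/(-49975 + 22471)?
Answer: -29537/27504 ≈ -1.0739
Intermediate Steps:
(-18366 + 47903)/(-49975 + 22471) = 29537/(-27504) = 29537*(-1/27504) = -29537/27504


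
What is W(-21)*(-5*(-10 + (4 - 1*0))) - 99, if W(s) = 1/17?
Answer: -1653/17 ≈ -97.235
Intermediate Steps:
W(s) = 1/17
W(-21)*(-5*(-10 + (4 - 1*0))) - 99 = (-5*(-10 + (4 - 1*0)))/17 - 99 = (-5*(-10 + (4 + 0)))/17 - 99 = (-5*(-10 + 4))/17 - 99 = (-5*(-6))/17 - 99 = (1/17)*30 - 99 = 30/17 - 99 = -1653/17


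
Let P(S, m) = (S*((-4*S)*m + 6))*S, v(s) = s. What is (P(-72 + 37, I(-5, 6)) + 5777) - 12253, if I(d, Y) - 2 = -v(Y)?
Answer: -685126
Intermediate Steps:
I(d, Y) = 2 - Y
P(S, m) = S²*(6 - 4*S*m) (P(S, m) = (S*(-4*S*m + 6))*S = (S*(6 - 4*S*m))*S = S²*(6 - 4*S*m))
(P(-72 + 37, I(-5, 6)) + 5777) - 12253 = ((-72 + 37)²*(6 - 4*(-72 + 37)*(2 - 1*6)) + 5777) - 12253 = ((-35)²*(6 - 4*(-35)*(2 - 6)) + 5777) - 12253 = (1225*(6 - 4*(-35)*(-4)) + 5777) - 12253 = (1225*(6 - 560) + 5777) - 12253 = (1225*(-554) + 5777) - 12253 = (-678650 + 5777) - 12253 = -672873 - 12253 = -685126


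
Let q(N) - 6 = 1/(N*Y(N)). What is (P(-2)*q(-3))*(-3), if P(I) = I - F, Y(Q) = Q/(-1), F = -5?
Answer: -53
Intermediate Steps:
Y(Q) = -Q
P(I) = 5 + I (P(I) = I - 1*(-5) = I + 5 = 5 + I)
q(N) = 6 - 1/N² (q(N) = 6 + 1/(N*(-N)) = 6 + 1/(-N²) = 6 - 1/N²)
(P(-2)*q(-3))*(-3) = ((5 - 2)*(6 - 1/(-3)²))*(-3) = (3*(6 - 1*⅑))*(-3) = (3*(6 - ⅑))*(-3) = (3*(53/9))*(-3) = (53/3)*(-3) = -53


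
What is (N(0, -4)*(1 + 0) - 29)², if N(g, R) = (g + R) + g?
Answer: 1089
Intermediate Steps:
N(g, R) = R + 2*g (N(g, R) = (R + g) + g = R + 2*g)
(N(0, -4)*(1 + 0) - 29)² = ((-4 + 2*0)*(1 + 0) - 29)² = ((-4 + 0)*1 - 29)² = (-4*1 - 29)² = (-4 - 29)² = (-33)² = 1089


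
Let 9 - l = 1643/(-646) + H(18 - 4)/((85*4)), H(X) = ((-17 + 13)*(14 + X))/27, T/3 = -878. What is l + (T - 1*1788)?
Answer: -384634861/87210 ≈ -4410.4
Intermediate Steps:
T = -2634 (T = 3*(-878) = -2634)
H(X) = -56/27 - 4*X/27 (H(X) = -4*(14 + X)*(1/27) = (-56 - 4*X)*(1/27) = -56/27 - 4*X/27)
l = 1007759/87210 (l = 9 - (1643/(-646) + (-56/27 - 4*(18 - 4)/27)/((85*4))) = 9 - (1643*(-1/646) + (-56/27 - 4/27*14)/340) = 9 - (-1643/646 + (-56/27 - 56/27)*(1/340)) = 9 - (-1643/646 - 112/27*1/340) = 9 - (-1643/646 - 28/2295) = 9 - 1*(-222869/87210) = 9 + 222869/87210 = 1007759/87210 ≈ 11.556)
l + (T - 1*1788) = 1007759/87210 + (-2634 - 1*1788) = 1007759/87210 + (-2634 - 1788) = 1007759/87210 - 4422 = -384634861/87210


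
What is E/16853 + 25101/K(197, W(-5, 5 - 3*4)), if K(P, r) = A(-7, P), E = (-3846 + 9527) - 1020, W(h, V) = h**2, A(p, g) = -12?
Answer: -140990407/67412 ≈ -2091.5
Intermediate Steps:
E = 4661 (E = 5681 - 1020 = 4661)
K(P, r) = -12
E/16853 + 25101/K(197, W(-5, 5 - 3*4)) = 4661/16853 + 25101/(-12) = 4661*(1/16853) + 25101*(-1/12) = 4661/16853 - 8367/4 = -140990407/67412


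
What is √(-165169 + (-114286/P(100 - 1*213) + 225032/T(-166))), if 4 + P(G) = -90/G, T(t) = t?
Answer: I*√29531538656978/15023 ≈ 361.73*I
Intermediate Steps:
P(G) = -4 - 90/G
√(-165169 + (-114286/P(100 - 1*213) + 225032/T(-166))) = √(-165169 + (-114286/(-4 - 90/(100 - 1*213)) + 225032/(-166))) = √(-165169 + (-114286/(-4 - 90/(100 - 213)) + 225032*(-1/166))) = √(-165169 + (-114286/(-4 - 90/(-113)) - 112516/83)) = √(-165169 + (-114286/(-4 - 90*(-1/113)) - 112516/83)) = √(-165169 + (-114286/(-4 + 90/113) - 112516/83)) = √(-165169 + (-114286/(-362/113) - 112516/83)) = √(-165169 + (-114286*(-113/362) - 112516/83)) = √(-165169 + (6457159/181 - 112516/83)) = √(-165169 + 515578801/15023) = √(-1965755086/15023) = I*√29531538656978/15023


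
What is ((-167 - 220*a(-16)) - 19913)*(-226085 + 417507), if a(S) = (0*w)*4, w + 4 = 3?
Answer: -3843753760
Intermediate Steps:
w = -1 (w = -4 + 3 = -1)
a(S) = 0 (a(S) = (0*(-1))*4 = 0*4 = 0)
((-167 - 220*a(-16)) - 19913)*(-226085 + 417507) = ((-167 - 220*0) - 19913)*(-226085 + 417507) = ((-167 + 0) - 19913)*191422 = (-167 - 19913)*191422 = -20080*191422 = -3843753760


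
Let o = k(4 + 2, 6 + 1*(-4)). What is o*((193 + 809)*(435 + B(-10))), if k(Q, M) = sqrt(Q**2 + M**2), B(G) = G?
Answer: 851700*sqrt(10) ≈ 2.6933e+6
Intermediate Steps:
k(Q, M) = sqrt(M**2 + Q**2)
o = 2*sqrt(10) (o = sqrt((6 + 1*(-4))**2 + (4 + 2)**2) = sqrt((6 - 4)**2 + 6**2) = sqrt(2**2 + 36) = sqrt(4 + 36) = sqrt(40) = 2*sqrt(10) ≈ 6.3246)
o*((193 + 809)*(435 + B(-10))) = (2*sqrt(10))*((193 + 809)*(435 - 10)) = (2*sqrt(10))*(1002*425) = (2*sqrt(10))*425850 = 851700*sqrt(10)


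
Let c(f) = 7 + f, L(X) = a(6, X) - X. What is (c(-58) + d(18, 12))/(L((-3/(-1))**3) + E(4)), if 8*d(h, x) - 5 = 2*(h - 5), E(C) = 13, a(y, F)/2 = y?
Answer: 377/16 ≈ 23.563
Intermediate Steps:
a(y, F) = 2*y
L(X) = 12 - X (L(X) = 2*6 - X = 12 - X)
d(h, x) = -5/8 + h/4 (d(h, x) = 5/8 + (2*(h - 5))/8 = 5/8 + (2*(-5 + h))/8 = 5/8 + (-10 + 2*h)/8 = 5/8 + (-5/4 + h/4) = -5/8 + h/4)
(c(-58) + d(18, 12))/(L((-3/(-1))**3) + E(4)) = ((7 - 58) + (-5/8 + (1/4)*18))/((12 - (-3/(-1))**3) + 13) = (-51 + (-5/8 + 9/2))/((12 - (-3*(-1))**3) + 13) = (-51 + 31/8)/((12 - 1*3**3) + 13) = -377/(8*((12 - 1*27) + 13)) = -377/(8*((12 - 27) + 13)) = -377/(8*(-15 + 13)) = -377/8/(-2) = -377/8*(-1/2) = 377/16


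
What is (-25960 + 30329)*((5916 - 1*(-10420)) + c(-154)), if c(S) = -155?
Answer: 70694789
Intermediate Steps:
(-25960 + 30329)*((5916 - 1*(-10420)) + c(-154)) = (-25960 + 30329)*((5916 - 1*(-10420)) - 155) = 4369*((5916 + 10420) - 155) = 4369*(16336 - 155) = 4369*16181 = 70694789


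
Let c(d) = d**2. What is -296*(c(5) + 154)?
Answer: -52984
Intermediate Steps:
-296*(c(5) + 154) = -296*(5**2 + 154) = -296*(25 + 154) = -296*179 = -52984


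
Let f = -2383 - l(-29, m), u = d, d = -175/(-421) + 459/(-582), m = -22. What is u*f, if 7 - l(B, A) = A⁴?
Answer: -3531666979/40837 ≈ -86482.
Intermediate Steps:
l(B, A) = 7 - A⁴
d = -30463/81674 (d = -175*(-1/421) + 459*(-1/582) = 175/421 - 153/194 = -30463/81674 ≈ -0.37298)
u = -30463/81674 ≈ -0.37298
f = 231866 (f = -2383 - (7 - 1*(-22)⁴) = -2383 - (7 - 1*234256) = -2383 - (7 - 234256) = -2383 - 1*(-234249) = -2383 + 234249 = 231866)
u*f = -30463/81674*231866 = -3531666979/40837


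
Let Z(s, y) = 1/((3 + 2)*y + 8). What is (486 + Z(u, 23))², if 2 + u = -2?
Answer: 3573528841/15129 ≈ 2.3620e+5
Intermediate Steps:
u = -4 (u = -2 - 2 = -4)
Z(s, y) = 1/(8 + 5*y) (Z(s, y) = 1/(5*y + 8) = 1/(8 + 5*y))
(486 + Z(u, 23))² = (486 + 1/(8 + 5*23))² = (486 + 1/(8 + 115))² = (486 + 1/123)² = (59779/123)² = 3573528841/15129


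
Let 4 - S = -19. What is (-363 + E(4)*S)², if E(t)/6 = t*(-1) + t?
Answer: 131769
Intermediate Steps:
E(t) = 0 (E(t) = 6*(t*(-1) + t) = 6*(-t + t) = 6*0 = 0)
S = 23 (S = 4 - 1*(-19) = 4 + 19 = 23)
(-363 + E(4)*S)² = (-363 + 0*23)² = (-363 + 0)² = (-363)² = 131769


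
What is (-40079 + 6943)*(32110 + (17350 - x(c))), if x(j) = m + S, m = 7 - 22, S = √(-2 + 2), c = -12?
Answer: -1639403600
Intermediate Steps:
S = 0 (S = √0 = 0)
m = -15
x(j) = -15 (x(j) = -15 + 0 = -15)
(-40079 + 6943)*(32110 + (17350 - x(c))) = (-40079 + 6943)*(32110 + (17350 - 1*(-15))) = -33136*(32110 + (17350 + 15)) = -33136*(32110 + 17365) = -33136*49475 = -1639403600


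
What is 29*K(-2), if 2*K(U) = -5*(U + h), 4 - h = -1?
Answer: -435/2 ≈ -217.50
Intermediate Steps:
h = 5 (h = 4 - 1*(-1) = 4 + 1 = 5)
K(U) = -25/2 - 5*U/2 (K(U) = (-5*(U + 5))/2 = (-5*(5 + U))/2 = (-25 - 5*U)/2 = -25/2 - 5*U/2)
29*K(-2) = 29*(-25/2 - 5/2*(-2)) = 29*(-25/2 + 5) = 29*(-15/2) = -435/2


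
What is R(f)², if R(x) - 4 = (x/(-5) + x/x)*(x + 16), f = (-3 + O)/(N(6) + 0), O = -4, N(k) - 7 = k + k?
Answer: 1407300196/3258025 ≈ 431.95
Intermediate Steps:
N(k) = 7 + 2*k (N(k) = 7 + (k + k) = 7 + 2*k)
f = -7/19 (f = (-3 - 4)/((7 + 2*6) + 0) = -7/((7 + 12) + 0) = -7/(19 + 0) = -7/19 ≈ -0.36842)
R(x) = 4 + (1 - x/5)*(16 + x) (R(x) = 4 + (x/(-5) + x/x)*(x + 16) = 4 + (x*(-⅕) + 1)*(16 + x) = 4 + (-x/5 + 1)*(16 + x) = 4 + (1 - x/5)*(16 + x))
R(f)² = (20 - 11/5*(-7/19) - (-7/19)²/5)² = (20 + 77/95 - ⅕*49/361)² = (20 + 77/95 - 49/1805)² = (37514/1805)² = 1407300196/3258025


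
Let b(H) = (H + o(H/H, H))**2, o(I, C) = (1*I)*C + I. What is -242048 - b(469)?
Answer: -1123769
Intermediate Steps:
o(I, C) = I + C*I (o(I, C) = I*C + I = C*I + I = I + C*I)
b(H) = (1 + 2*H)**2 (b(H) = (H + (H/H)*(1 + H))**2 = (H + 1*(1 + H))**2 = (H + (1 + H))**2 = (1 + 2*H)**2)
-242048 - b(469) = -242048 - (1 + 2*469)**2 = -242048 - (1 + 938)**2 = -242048 - 1*939**2 = -242048 - 1*881721 = -242048 - 881721 = -1123769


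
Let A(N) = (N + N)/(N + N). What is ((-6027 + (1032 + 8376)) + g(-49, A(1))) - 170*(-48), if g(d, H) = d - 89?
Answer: 11403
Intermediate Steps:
A(N) = 1 (A(N) = (2*N)/((2*N)) = (2*N)*(1/(2*N)) = 1)
g(d, H) = -89 + d
((-6027 + (1032 + 8376)) + g(-49, A(1))) - 170*(-48) = ((-6027 + (1032 + 8376)) + (-89 - 49)) - 170*(-48) = ((-6027 + 9408) - 138) + 8160 = (3381 - 138) + 8160 = 3243 + 8160 = 11403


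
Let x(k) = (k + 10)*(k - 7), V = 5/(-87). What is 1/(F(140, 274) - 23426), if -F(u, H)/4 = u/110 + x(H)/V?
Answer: 55/288980874 ≈ 1.9032e-7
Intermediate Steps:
V = -5/87 (V = 5*(-1/87) = -5/87 ≈ -0.057471)
x(k) = (-7 + k)*(10 + k) (x(k) = (10 + k)*(-7 + k) = (-7 + k)*(10 + k))
F(u, H) = -4872 - 2*u/55 + 348*H²/5 + 1044*H/5 (F(u, H) = -4*(u/110 + (-70 + H² + 3*H)/(-5/87)) = -4*(u*(1/110) + (-70 + H² + 3*H)*(-87/5)) = -4*(u/110 + (1218 - 261*H/5 - 87*H²/5)) = -4*(1218 - 261*H/5 - 87*H²/5 + u/110) = -4872 - 2*u/55 + 348*H²/5 + 1044*H/5)
1/(F(140, 274) - 23426) = 1/((-4872 - 2/55*140 + (348/5)*274² + (1044/5)*274) - 23426) = 1/((-4872 - 56/11 + (348/5)*75076 + 286056/5) - 23426) = 1/((-4872 - 56/11 + 26126448/5 + 286056/5) - 23426) = 1/(290269304/55 - 23426) = 1/(288980874/55) = 55/288980874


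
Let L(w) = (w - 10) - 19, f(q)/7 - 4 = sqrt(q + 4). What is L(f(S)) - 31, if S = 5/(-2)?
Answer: -32 + 7*sqrt(6)/2 ≈ -23.427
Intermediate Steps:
S = -5/2 (S = 5*(-1/2) = -5/2 ≈ -2.5000)
f(q) = 28 + 7*sqrt(4 + q) (f(q) = 28 + 7*sqrt(q + 4) = 28 + 7*sqrt(4 + q))
L(w) = -29 + w (L(w) = (-10 + w) - 19 = -29 + w)
L(f(S)) - 31 = (-29 + (28 + 7*sqrt(4 - 5/2))) - 31 = (-29 + (28 + 7*sqrt(3/2))) - 31 = (-29 + (28 + 7*(sqrt(6)/2))) - 31 = (-29 + (28 + 7*sqrt(6)/2)) - 31 = (-1 + 7*sqrt(6)/2) - 31 = -32 + 7*sqrt(6)/2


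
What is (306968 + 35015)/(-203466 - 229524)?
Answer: -341983/432990 ≈ -0.78982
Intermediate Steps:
(306968 + 35015)/(-203466 - 229524) = 341983/(-432990) = 341983*(-1/432990) = -341983/432990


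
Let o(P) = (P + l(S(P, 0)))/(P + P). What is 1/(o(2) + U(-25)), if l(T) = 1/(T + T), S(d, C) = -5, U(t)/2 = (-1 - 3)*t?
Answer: 40/8019 ≈ 0.0049882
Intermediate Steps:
U(t) = -8*t (U(t) = 2*((-1 - 3)*t) = 2*(-4*t) = -8*t)
l(T) = 1/(2*T)
o(P) = (-⅒ + P)/(2*P) (o(P) = (P + (½)/(-5))/(P + P) = (P + (½)*(-⅕))/((2*P)) = (P - ⅒)*(1/(2*P)) = (-⅒ + P)*(1/(2*P)) = (-⅒ + P)/(2*P))
1/(o(2) + U(-25)) = 1/((1/20)*(-1 + 10*2)/2 - 8*(-25)) = 1/((1/20)*(½)*(-1 + 20) + 200) = 1/((1/20)*(½)*19 + 200) = 1/(19/40 + 200) = 1/(8019/40) = 40/8019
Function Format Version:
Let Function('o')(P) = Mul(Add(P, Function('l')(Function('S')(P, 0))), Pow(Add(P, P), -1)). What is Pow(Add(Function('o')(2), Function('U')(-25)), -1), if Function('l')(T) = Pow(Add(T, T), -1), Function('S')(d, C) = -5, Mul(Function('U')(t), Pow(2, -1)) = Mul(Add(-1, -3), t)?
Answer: Rational(40, 8019) ≈ 0.0049882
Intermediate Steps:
Function('U')(t) = Mul(-8, t) (Function('U')(t) = Mul(2, Mul(Add(-1, -3), t)) = Mul(2, Mul(-4, t)) = Mul(-8, t))
Function('l')(T) = Mul(Rational(1, 2), Pow(T, -1)) (Function('l')(T) = Pow(Mul(2, T), -1) = Mul(Rational(1, 2), Pow(T, -1)))
Function('o')(P) = Mul(Rational(1, 2), Pow(P, -1), Add(Rational(-1, 10), P)) (Function('o')(P) = Mul(Add(P, Mul(Rational(1, 2), Pow(-5, -1))), Pow(Add(P, P), -1)) = Mul(Add(P, Mul(Rational(1, 2), Rational(-1, 5))), Pow(Mul(2, P), -1)) = Mul(Add(P, Rational(-1, 10)), Mul(Rational(1, 2), Pow(P, -1))) = Mul(Add(Rational(-1, 10), P), Mul(Rational(1, 2), Pow(P, -1))) = Mul(Rational(1, 2), Pow(P, -1), Add(Rational(-1, 10), P)))
Pow(Add(Function('o')(2), Function('U')(-25)), -1) = Pow(Add(Mul(Rational(1, 20), Pow(2, -1), Add(-1, Mul(10, 2))), Mul(-8, -25)), -1) = Pow(Add(Mul(Rational(1, 20), Rational(1, 2), Add(-1, 20)), 200), -1) = Pow(Add(Mul(Rational(1, 20), Rational(1, 2), 19), 200), -1) = Pow(Add(Rational(19, 40), 200), -1) = Pow(Rational(8019, 40), -1) = Rational(40, 8019)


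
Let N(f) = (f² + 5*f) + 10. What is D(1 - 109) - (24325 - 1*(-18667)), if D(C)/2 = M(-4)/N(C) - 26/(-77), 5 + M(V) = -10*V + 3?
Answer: -969927122/22561 ≈ -42991.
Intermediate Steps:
N(f) = 10 + f² + 5*f
M(V) = -2 - 10*V (M(V) = -5 + (-10*V + 3) = -5 + (3 - 10*V) = -2 - 10*V)
D(C) = 52/77 + 76/(10 + C² + 5*C) (D(C) = 2*((-2 - 10*(-4))/(10 + C² + 5*C) - 26/(-77)) = 2*((-2 + 40)/(10 + C² + 5*C) - 26*(-1/77)) = 2*(38/(10 + C² + 5*C) + 26/77) = 2*(26/77 + 38/(10 + C² + 5*C)) = 52/77 + 76/(10 + C² + 5*C))
D(1 - 109) - (24325 - 1*(-18667)) = 4*(1593 + 13*(1 - 109)² + 65*(1 - 109))/(77*(10 + (1 - 109)² + 5*(1 - 109))) - (24325 - 1*(-18667)) = 4*(1593 + 13*(-108)² + 65*(-108))/(77*(10 + (-108)² + 5*(-108))) - (24325 + 18667) = 4*(1593 + 13*11664 - 7020)/(77*(10 + 11664 - 540)) - 1*42992 = (4/77)*(1593 + 151632 - 7020)/11134 - 42992 = (4/77)*(1/11134)*146205 - 42992 = 15390/22561 - 42992 = -969927122/22561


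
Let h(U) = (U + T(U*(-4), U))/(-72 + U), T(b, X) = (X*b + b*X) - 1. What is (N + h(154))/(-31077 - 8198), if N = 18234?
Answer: -1305613/3220550 ≈ -0.40540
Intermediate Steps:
T(b, X) = -1 + 2*X*b (T(b, X) = (X*b + X*b) - 1 = 2*X*b - 1 = -1 + 2*X*b)
h(U) = (-1 + U - 8*U²)/(-72 + U) (h(U) = (U + (-1 + 2*U*(U*(-4))))/(-72 + U) = (U + (-1 + 2*U*(-4*U)))/(-72 + U) = (U + (-1 - 8*U²))/(-72 + U) = (-1 + U - 8*U²)/(-72 + U))
(N + h(154))/(-31077 - 8198) = (18234 + (-1 + 154 - 8*154²)/(-72 + 154))/(-31077 - 8198) = (18234 + (-1 + 154 - 8*23716)/82)/(-39275) = (18234 + (-1 + 154 - 189728)/82)*(-1/39275) = (18234 + (1/82)*(-189575))*(-1/39275) = (18234 - 189575/82)*(-1/39275) = (1305613/82)*(-1/39275) = -1305613/3220550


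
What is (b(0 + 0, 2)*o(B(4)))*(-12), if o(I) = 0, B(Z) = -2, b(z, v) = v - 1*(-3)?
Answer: 0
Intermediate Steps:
b(z, v) = 3 + v (b(z, v) = v + 3 = 3 + v)
(b(0 + 0, 2)*o(B(4)))*(-12) = ((3 + 2)*0)*(-12) = (5*0)*(-12) = 0*(-12) = 0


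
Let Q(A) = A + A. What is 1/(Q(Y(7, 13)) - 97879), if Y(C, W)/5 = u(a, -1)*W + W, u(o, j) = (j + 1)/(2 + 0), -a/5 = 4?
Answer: -1/97749 ≈ -1.0230e-5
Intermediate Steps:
a = -20 (a = -5*4 = -20)
u(o, j) = ½ + j/2 (u(o, j) = (1 + j)/2 = (1 + j)*(½) = ½ + j/2)
Y(C, W) = 5*W (Y(C, W) = 5*((½ + (½)*(-1))*W + W) = 5*((½ - ½)*W + W) = 5*(0*W + W) = 5*(0 + W) = 5*W)
Q(A) = 2*A
1/(Q(Y(7, 13)) - 97879) = 1/(2*(5*13) - 97879) = 1/(2*65 - 97879) = 1/(130 - 97879) = 1/(-97749) = -1/97749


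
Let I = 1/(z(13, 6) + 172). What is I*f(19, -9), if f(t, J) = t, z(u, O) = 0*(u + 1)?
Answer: 19/172 ≈ 0.11047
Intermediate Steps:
z(u, O) = 0 (z(u, O) = 0*(1 + u) = 0)
I = 1/172 (I = 1/(0 + 172) = 1/172 ≈ 0.0058140)
I*f(19, -9) = (1/172)*19 = 19/172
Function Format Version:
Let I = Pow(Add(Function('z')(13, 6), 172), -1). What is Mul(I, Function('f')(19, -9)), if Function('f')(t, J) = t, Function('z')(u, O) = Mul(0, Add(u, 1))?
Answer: Rational(19, 172) ≈ 0.11047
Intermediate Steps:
Function('z')(u, O) = 0 (Function('z')(u, O) = Mul(0, Add(1, u)) = 0)
I = Rational(1, 172) (I = Pow(Add(0, 172), -1) = Pow(172, -1) = Rational(1, 172) ≈ 0.0058140)
Mul(I, Function('f')(19, -9)) = Mul(Rational(1, 172), 19) = Rational(19, 172)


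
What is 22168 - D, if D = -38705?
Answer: 60873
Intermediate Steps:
22168 - D = 22168 - 1*(-38705) = 22168 + 38705 = 60873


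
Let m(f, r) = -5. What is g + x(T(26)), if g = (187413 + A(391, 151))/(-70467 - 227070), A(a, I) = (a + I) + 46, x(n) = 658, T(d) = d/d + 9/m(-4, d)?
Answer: 65197115/99179 ≈ 657.37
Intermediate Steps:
T(d) = -⅘ (T(d) = d/d + 9/(-5) = 1 + 9*(-⅕) = 1 - 9/5 = -⅘)
A(a, I) = 46 + I + a (A(a, I) = (I + a) + 46 = 46 + I + a)
g = -62667/99179 (g = (187413 + (46 + 151 + 391))/(-70467 - 227070) = (187413 + 588)/(-297537) = 188001*(-1/297537) = -62667/99179 ≈ -0.63186)
g + x(T(26)) = -62667/99179 + 658 = 65197115/99179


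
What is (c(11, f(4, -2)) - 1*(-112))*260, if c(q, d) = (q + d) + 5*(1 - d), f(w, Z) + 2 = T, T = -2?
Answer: 37440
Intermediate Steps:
f(w, Z) = -4 (f(w, Z) = -2 - 2 = -4)
c(q, d) = 5 + q - 4*d (c(q, d) = (d + q) + (5 - 5*d) = 5 + q - 4*d)
(c(11, f(4, -2)) - 1*(-112))*260 = ((5 + 11 - 4*(-4)) - 1*(-112))*260 = ((5 + 11 + 16) + 112)*260 = (32 + 112)*260 = 144*260 = 37440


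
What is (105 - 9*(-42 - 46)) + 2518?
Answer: 3415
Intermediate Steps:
(105 - 9*(-42 - 46)) + 2518 = (105 - 9*(-88)) + 2518 = (105 + 792) + 2518 = 897 + 2518 = 3415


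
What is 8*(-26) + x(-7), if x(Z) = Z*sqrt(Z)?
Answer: -208 - 7*I*sqrt(7) ≈ -208.0 - 18.52*I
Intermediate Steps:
x(Z) = Z**(3/2)
8*(-26) + x(-7) = 8*(-26) + (-7)**(3/2) = -208 - 7*I*sqrt(7)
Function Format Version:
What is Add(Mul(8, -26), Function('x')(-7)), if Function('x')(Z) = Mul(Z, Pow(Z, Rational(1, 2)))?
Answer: Add(-208, Mul(-7, I, Pow(7, Rational(1, 2)))) ≈ Add(-208.00, Mul(-18.520, I))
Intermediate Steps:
Function('x')(Z) = Pow(Z, Rational(3, 2))
Add(Mul(8, -26), Function('x')(-7)) = Add(Mul(8, -26), Pow(-7, Rational(3, 2))) = Add(-208, Mul(-7, I, Pow(7, Rational(1, 2))))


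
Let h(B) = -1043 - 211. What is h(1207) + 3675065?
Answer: 3673811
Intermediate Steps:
h(B) = -1254
h(1207) + 3675065 = -1254 + 3675065 = 3673811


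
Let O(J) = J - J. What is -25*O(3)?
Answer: 0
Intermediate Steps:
O(J) = 0
-25*O(3) = -25*0 = 0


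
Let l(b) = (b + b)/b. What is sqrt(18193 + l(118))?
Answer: sqrt(18195) ≈ 134.89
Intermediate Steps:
l(b) = 2 (l(b) = (2*b)/b = 2)
sqrt(18193 + l(118)) = sqrt(18193 + 2) = sqrt(18195)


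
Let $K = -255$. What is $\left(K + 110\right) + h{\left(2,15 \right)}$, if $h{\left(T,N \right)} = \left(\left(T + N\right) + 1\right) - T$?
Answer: $-129$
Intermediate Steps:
$h{\left(T,N \right)} = 1 + N$ ($h{\left(T,N \right)} = \left(\left(N + T\right) + 1\right) - T = \left(1 + N + T\right) - T = 1 + N$)
$\left(K + 110\right) + h{\left(2,15 \right)} = \left(-255 + 110\right) + \left(1 + 15\right) = -145 + 16 = -129$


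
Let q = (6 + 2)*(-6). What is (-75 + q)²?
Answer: 15129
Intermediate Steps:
q = -48 (q = 8*(-6) = -48)
(-75 + q)² = (-75 - 48)² = (-123)² = 15129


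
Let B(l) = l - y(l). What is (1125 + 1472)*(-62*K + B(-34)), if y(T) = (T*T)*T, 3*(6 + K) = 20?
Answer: 305630542/3 ≈ 1.0188e+8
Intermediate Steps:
K = 2/3 (K = -6 + (1/3)*20 = -6 + 20/3 = 2/3 ≈ 0.66667)
y(T) = T**3 (y(T) = T**2*T = T**3)
B(l) = l - l**3
(1125 + 1472)*(-62*K + B(-34)) = (1125 + 1472)*(-62*2/3 + (-34 - 1*(-34)**3)) = 2597*(-124/3 + (-34 - 1*(-39304))) = 2597*(-124/3 + (-34 + 39304)) = 2597*(-124/3 + 39270) = 2597*(117686/3) = 305630542/3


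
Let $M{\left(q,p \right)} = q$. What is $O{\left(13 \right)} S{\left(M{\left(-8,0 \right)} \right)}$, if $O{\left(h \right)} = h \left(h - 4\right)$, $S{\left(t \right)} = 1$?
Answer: $117$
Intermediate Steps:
$O{\left(h \right)} = h \left(-4 + h\right)$
$O{\left(13 \right)} S{\left(M{\left(-8,0 \right)} \right)} = 13 \left(-4 + 13\right) 1 = 13 \cdot 9 \cdot 1 = 117 \cdot 1 = 117$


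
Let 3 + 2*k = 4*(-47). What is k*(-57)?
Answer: 10887/2 ≈ 5443.5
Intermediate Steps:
k = -191/2 (k = -3/2 + (4*(-47))/2 = -3/2 + (1/2)*(-188) = -3/2 - 94 = -191/2 ≈ -95.500)
k*(-57) = -191/2*(-57) = 10887/2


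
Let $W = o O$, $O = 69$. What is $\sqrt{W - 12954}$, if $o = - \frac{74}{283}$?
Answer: $\frac{4 i \sqrt{64932369}}{283} \approx 113.89 i$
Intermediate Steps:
$o = - \frac{74}{283}$ ($o = \left(-74\right) \frac{1}{283} = - \frac{74}{283} \approx -0.26148$)
$W = - \frac{5106}{283}$ ($W = \left(- \frac{74}{283}\right) 69 = - \frac{5106}{283} \approx -18.042$)
$\sqrt{W - 12954} = \sqrt{- \frac{5106}{283} - 12954} = \sqrt{- \frac{3671088}{283}} = \frac{4 i \sqrt{64932369}}{283}$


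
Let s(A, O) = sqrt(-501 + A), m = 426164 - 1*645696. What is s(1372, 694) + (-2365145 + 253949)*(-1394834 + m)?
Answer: 3408243041736 + sqrt(871) ≈ 3.4082e+12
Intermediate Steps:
m = -219532 (m = 426164 - 645696 = -219532)
s(1372, 694) + (-2365145 + 253949)*(-1394834 + m) = sqrt(-501 + 1372) + (-2365145 + 253949)*(-1394834 - 219532) = sqrt(871) - 2111196*(-1614366) = sqrt(871) + 3408243041736 = 3408243041736 + sqrt(871)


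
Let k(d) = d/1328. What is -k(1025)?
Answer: -1025/1328 ≈ -0.77184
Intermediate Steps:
k(d) = d/1328 (k(d) = d*(1/1328) = d/1328)
-k(1025) = -1025/1328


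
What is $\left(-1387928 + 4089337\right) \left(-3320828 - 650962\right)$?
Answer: $-10729429252110$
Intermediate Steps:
$\left(-1387928 + 4089337\right) \left(-3320828 - 650962\right) = 2701409 \left(-3971790\right) = -10729429252110$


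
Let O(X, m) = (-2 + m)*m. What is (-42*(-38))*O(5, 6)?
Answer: 38304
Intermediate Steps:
O(X, m) = m*(-2 + m)
(-42*(-38))*O(5, 6) = (-42*(-38))*(6*(-2 + 6)) = 1596*(6*4) = 1596*24 = 38304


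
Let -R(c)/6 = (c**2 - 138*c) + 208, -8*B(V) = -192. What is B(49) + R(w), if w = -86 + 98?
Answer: 7848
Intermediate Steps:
B(V) = 24 (B(V) = -1/8*(-192) = 24)
w = 12
R(c) = -1248 - 6*c**2 + 828*c (R(c) = -6*((c**2 - 138*c) + 208) = -6*(208 + c**2 - 138*c) = -1248 - 6*c**2 + 828*c)
B(49) + R(w) = 24 + (-1248 - 6*12**2 + 828*12) = 24 + (-1248 - 6*144 + 9936) = 24 + (-1248 - 864 + 9936) = 24 + 7824 = 7848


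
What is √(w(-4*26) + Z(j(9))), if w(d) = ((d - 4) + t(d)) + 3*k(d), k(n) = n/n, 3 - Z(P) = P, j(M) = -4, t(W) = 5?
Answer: I*√93 ≈ 9.6436*I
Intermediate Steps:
Z(P) = 3 - P
k(n) = 1
w(d) = 4 + d (w(d) = ((d - 4) + 5) + 3*1 = ((-4 + d) + 5) + 3 = (1 + d) + 3 = 4 + d)
√(w(-4*26) + Z(j(9))) = √((4 - 4*26) + (3 - 1*(-4))) = √((4 - 104) + (3 + 4)) = √(-100 + 7) = √(-93) = I*√93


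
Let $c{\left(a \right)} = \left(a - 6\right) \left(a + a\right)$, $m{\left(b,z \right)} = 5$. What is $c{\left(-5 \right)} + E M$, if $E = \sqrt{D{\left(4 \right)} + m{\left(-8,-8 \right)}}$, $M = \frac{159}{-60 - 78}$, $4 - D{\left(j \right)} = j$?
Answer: $110 - \frac{53 \sqrt{5}}{46} \approx 107.42$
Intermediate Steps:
$D{\left(j \right)} = 4 - j$
$c{\left(a \right)} = 2 a \left(-6 + a\right)$ ($c{\left(a \right)} = \left(-6 + a\right) 2 a = 2 a \left(-6 + a\right)$)
$M = - \frac{53}{46}$ ($M = \frac{159}{-138} = 159 \left(- \frac{1}{138}\right) = - \frac{53}{46} \approx -1.1522$)
$E = \sqrt{5}$ ($E = \sqrt{\left(4 - 4\right) + 5} = \sqrt{0 + 5} = \sqrt{5} \approx 2.2361$)
$c{\left(-5 \right)} + E M = 2 \left(-5\right) \left(-6 - 5\right) + \sqrt{5} \left(- \frac{53}{46}\right) = 2 \left(-5\right) \left(-11\right) - \frac{53 \sqrt{5}}{46} = 110 - \frac{53 \sqrt{5}}{46}$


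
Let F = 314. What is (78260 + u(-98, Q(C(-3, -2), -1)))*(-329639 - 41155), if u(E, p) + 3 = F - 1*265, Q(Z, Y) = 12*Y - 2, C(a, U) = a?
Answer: -29035394964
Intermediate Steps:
Q(Z, Y) = -2 + 12*Y
u(E, p) = 46 (u(E, p) = -3 + (314 - 1*265) = -3 + (314 - 265) = -3 + 49 = 46)
(78260 + u(-98, Q(C(-3, -2), -1)))*(-329639 - 41155) = (78260 + 46)*(-329639 - 41155) = 78306*(-370794) = -29035394964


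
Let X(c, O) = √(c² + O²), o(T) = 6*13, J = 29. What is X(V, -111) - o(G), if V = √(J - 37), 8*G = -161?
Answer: -78 + √12313 ≈ 32.964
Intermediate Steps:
G = -161/8 (G = (⅛)*(-161) = -161/8 ≈ -20.125)
V = 2*I*√2 (V = √(29 - 37) = √(-8) = 2*I*√2 ≈ 2.8284*I)
o(T) = 78
X(c, O) = √(O² + c²)
X(V, -111) - o(G) = √((-111)² + (2*I*√2)²) - 1*78 = √(12321 - 8) - 78 = √12313 - 78 = -78 + √12313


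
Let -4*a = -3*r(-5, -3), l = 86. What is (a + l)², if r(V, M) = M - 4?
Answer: 104329/16 ≈ 6520.6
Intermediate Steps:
r(V, M) = -4 + M
a = -21/4 (a = -(-3)*(-4 - 3)/4 = -(-3)*(-7)/4 = -¼*21 = -21/4 ≈ -5.2500)
(a + l)² = (-21/4 + 86)² = (323/4)² = 104329/16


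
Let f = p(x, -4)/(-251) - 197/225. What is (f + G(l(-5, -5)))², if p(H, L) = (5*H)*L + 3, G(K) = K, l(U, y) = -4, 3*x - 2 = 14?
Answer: 63515088484/3189425625 ≈ 19.914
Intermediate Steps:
x = 16/3 (x = ⅔ + (⅓)*14 = ⅔ + 14/3 = 16/3 ≈ 5.3333)
p(H, L) = 3 + 5*H*L (p(H, L) = 5*H*L + 3 = 3 + 5*H*L)
f = -26122/56475 (f = (3 + 5*(16/3)*(-4))/(-251) - 197/225 = (3 - 320/3)*(-1/251) - 197*1/225 = -311/3*(-1/251) - 197/225 = 311/753 - 197/225 = -26122/56475 ≈ -0.46254)
(f + G(l(-5, -5)))² = (-26122/56475 - 4)² = (-252022/56475)² = 63515088484/3189425625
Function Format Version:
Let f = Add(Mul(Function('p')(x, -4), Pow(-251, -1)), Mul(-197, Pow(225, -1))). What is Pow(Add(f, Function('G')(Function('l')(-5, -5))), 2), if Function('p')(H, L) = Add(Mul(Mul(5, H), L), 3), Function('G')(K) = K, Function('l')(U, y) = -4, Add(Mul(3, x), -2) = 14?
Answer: Rational(63515088484, 3189425625) ≈ 19.914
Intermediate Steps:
x = Rational(16, 3) (x = Add(Rational(2, 3), Mul(Rational(1, 3), 14)) = Add(Rational(2, 3), Rational(14, 3)) = Rational(16, 3) ≈ 5.3333)
Function('p')(H, L) = Add(3, Mul(5, H, L)) (Function('p')(H, L) = Add(Mul(5, H, L), 3) = Add(3, Mul(5, H, L)))
f = Rational(-26122, 56475) (f = Add(Mul(Add(3, Mul(5, Rational(16, 3), -4)), Pow(-251, -1)), Mul(-197, Pow(225, -1))) = Add(Mul(Add(3, Rational(-320, 3)), Rational(-1, 251)), Mul(-197, Rational(1, 225))) = Add(Mul(Rational(-311, 3), Rational(-1, 251)), Rational(-197, 225)) = Add(Rational(311, 753), Rational(-197, 225)) = Rational(-26122, 56475) ≈ -0.46254)
Pow(Add(f, Function('G')(Function('l')(-5, -5))), 2) = Pow(Add(Rational(-26122, 56475), -4), 2) = Pow(Rational(-252022, 56475), 2) = Rational(63515088484, 3189425625)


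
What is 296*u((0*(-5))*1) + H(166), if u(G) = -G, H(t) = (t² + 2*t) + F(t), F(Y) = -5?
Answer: 27883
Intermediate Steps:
H(t) = -5 + t² + 2*t (H(t) = (t² + 2*t) - 5 = -5 + t² + 2*t)
296*u((0*(-5))*1) + H(166) = 296*(-0*(-5)) + (-5 + 166² + 2*166) = 296*(-0) + (-5 + 27556 + 332) = 296*(-1*0) + 27883 = 296*0 + 27883 = 0 + 27883 = 27883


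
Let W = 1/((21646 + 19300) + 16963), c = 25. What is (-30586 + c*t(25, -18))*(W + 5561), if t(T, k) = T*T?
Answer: -1605973334650/19303 ≈ -8.3198e+7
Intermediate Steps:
t(T, k) = T²
W = 1/57909 (W = 1/(40946 + 16963) = 1/57909 ≈ 1.7268e-5)
(-30586 + c*t(25, -18))*(W + 5561) = (-30586 + 25*25²)*(1/57909 + 5561) = (-30586 + 25*625)*(322031950/57909) = (-30586 + 15625)*(322031950/57909) = -14961*322031950/57909 = -1605973334650/19303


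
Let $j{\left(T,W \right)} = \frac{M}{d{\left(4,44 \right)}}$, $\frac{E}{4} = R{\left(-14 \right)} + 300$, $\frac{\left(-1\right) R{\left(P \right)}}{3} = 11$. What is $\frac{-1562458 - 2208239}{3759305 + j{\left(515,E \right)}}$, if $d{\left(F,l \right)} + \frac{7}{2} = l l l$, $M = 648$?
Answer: $- \frac{71375523513}{71159884489} \approx -1.003$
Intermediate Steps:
$R{\left(P \right)} = -33$ ($R{\left(P \right)} = \left(-3\right) 11 = -33$)
$d{\left(F,l \right)} = - \frac{7}{2} + l^{3}$ ($d{\left(F,l \right)} = - \frac{7}{2} + l l l = - \frac{7}{2} + l^{2} l = - \frac{7}{2} + l^{3}$)
$E = 1068$ ($E = 4 \left(-33 + 300\right) = 4 \cdot 267 = 1068$)
$j{\left(T,W \right)} = \frac{144}{18929}$ ($j{\left(T,W \right)} = \frac{648}{- \frac{7}{2} + 44^{3}} = \frac{648}{- \frac{7}{2} + 85184} = \frac{648}{\frac{170361}{2}} = 648 \cdot \frac{2}{170361} = \frac{144}{18929}$)
$\frac{-1562458 - 2208239}{3759305 + j{\left(515,E \right)}} = \frac{-1562458 - 2208239}{3759305 + \frac{144}{18929}} = - \frac{3770697}{\frac{71159884489}{18929}} = \left(-3770697\right) \frac{18929}{71159884489} = - \frac{71375523513}{71159884489}$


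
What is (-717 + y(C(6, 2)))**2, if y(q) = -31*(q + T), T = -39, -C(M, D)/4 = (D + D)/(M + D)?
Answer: 306916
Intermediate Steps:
C(M, D) = -8*D/(D + M) (C(M, D) = -4*(D + D)/(M + D) = -4*2*D/(D + M) = -8*D/(D + M))
y(q) = 1209 - 31*q (y(q) = -31*(q - 39) = -31*(-39 + q) = 1209 - 31*q)
(-717 + y(C(6, 2)))**2 = (-717 + (1209 - (-248)*2/(2 + 6)))**2 = (-717 + (1209 - (-248)*2/8))**2 = (-717 + (1209 - 31*(-2)))**2 = (-717 + (1209 + 62))**2 = (-717 + 1271)**2 = 554**2 = 306916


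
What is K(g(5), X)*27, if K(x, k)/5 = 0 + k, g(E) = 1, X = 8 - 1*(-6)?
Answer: 1890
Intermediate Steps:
X = 14 (X = 8 + 6 = 14)
K(x, k) = 5*k (K(x, k) = 5*(0 + k) = 5*k)
K(g(5), X)*27 = (5*14)*27 = 70*27 = 1890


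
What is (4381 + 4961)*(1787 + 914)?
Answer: 25232742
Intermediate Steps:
(4381 + 4961)*(1787 + 914) = 9342*2701 = 25232742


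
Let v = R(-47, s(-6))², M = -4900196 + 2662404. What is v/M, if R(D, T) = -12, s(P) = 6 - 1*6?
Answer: -9/139862 ≈ -6.4349e-5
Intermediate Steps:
s(P) = 0 (s(P) = 6 - 6 = 0)
M = -2237792
v = 144 (v = (-12)² = 144)
v/M = 144/(-2237792) = 144*(-1/2237792) = -9/139862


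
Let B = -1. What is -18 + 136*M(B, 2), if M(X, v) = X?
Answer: -154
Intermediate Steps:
-18 + 136*M(B, 2) = -18 + 136*(-1) = -18 - 136 = -154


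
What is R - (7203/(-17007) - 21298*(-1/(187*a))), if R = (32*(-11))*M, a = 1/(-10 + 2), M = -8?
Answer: 3951605931/1060103 ≈ 3727.6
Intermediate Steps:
a = -⅛ (a = 1/(-8) = -⅛ ≈ -0.12500)
R = 2816 (R = (32*(-11))*(-8) = -352*(-8) = 2816)
R - (7203/(-17007) - 21298*(-1/(187*a))) = 2816 - (7203/(-17007) - 21298/(-⅛*17*(-11))) = 2816 - (7203*(-1/17007) - 21298/((-17/8*(-11)))) = 2816 - (-2401/5669 - 21298/187/8) = 2816 - (-2401/5669 - 21298*8/187) = 2816 - (-2401/5669 - 170384/187) = 2816 - 1*(-966355883/1060103) = 2816 + 966355883/1060103 = 3951605931/1060103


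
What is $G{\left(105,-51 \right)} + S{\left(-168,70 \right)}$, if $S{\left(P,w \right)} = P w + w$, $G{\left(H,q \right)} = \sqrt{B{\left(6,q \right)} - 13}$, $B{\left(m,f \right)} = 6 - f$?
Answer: $-11690 + 2 \sqrt{11} \approx -11683.0$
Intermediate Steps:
$G{\left(H,q \right)} = \sqrt{-7 - q}$ ($G{\left(H,q \right)} = \sqrt{\left(6 - q\right) - 13} = \sqrt{-7 - q}$)
$S{\left(P,w \right)} = w + P w$
$G{\left(105,-51 \right)} + S{\left(-168,70 \right)} = \sqrt{-7 - -51} + 70 \left(1 - 168\right) = \sqrt{-7 + 51} + 70 \left(-167\right) = \sqrt{44} - 11690 = 2 \sqrt{11} - 11690 = -11690 + 2 \sqrt{11}$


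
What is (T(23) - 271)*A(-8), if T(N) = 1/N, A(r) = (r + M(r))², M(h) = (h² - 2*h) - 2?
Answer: -30536800/23 ≈ -1.3277e+6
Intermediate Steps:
M(h) = -2 + h² - 2*h
A(r) = (-2 + r² - r)² (A(r) = (r + (-2 + r² - 2*r))² = (-2 + r² - r)²)
T(N) = 1/N
(T(23) - 271)*A(-8) = (1/23 - 271)*(2 - 8 - 1*(-8)²)² = (1/23 - 271)*(2 - 8 - 1*64)² = -6232*(2 - 8 - 64)²/23 = -6232/23*(-70)² = -6232/23*4900 = -30536800/23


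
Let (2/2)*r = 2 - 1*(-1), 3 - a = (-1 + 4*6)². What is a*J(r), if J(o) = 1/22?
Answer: -263/11 ≈ -23.909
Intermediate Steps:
a = -526 (a = 3 - (-1 + 4*6)² = 3 - (-1 + 24)² = 3 - 1*23² = 3 - 1*529 = 3 - 529 = -526)
r = 3 (r = 2 - 1*(-1) = 2 + 1 = 3)
J(o) = 1/22
a*J(r) = -526*1/22 = -263/11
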